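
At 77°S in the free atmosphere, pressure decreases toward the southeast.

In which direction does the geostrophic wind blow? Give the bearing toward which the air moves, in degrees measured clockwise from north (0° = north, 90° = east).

045°

The pressure-gradient force points toward the southeast (bearing 135°).
Geostrophic balance: in the Southern Hemisphere the Coriolis force deflects motion to the left, so the geostrophic wind blows 90° to the left of the pressure-gradient force (low pressure on the right).
Rotating 135° by 90° counterclockwise gives 045° — the wind blows toward the northeast.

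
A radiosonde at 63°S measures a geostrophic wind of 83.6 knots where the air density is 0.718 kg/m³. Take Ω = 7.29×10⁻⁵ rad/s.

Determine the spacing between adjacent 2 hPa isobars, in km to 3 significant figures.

49.9 km

Coriolis parameter at 63°S:
f = 2Ω sin φ = 2 × 7.29×10⁻⁵ × sin 63° = 1.30×10⁻⁴ s⁻¹
Wind speed in SI: 83.6 knots = 43.0 m/s
Geostrophic balance rearranged: |∂P/∂n| = f ρ V_g
|∂P/∂n| = 1.30×10⁻⁴ × 0.718 × 43.0 = 4.01×10⁻³ Pa/m
Isobar spacing: Δn = ΔP/|∂P/∂n| = 200 Pa / 4.01×10⁻³ Pa/m = 49857 m ≈ 49.9 km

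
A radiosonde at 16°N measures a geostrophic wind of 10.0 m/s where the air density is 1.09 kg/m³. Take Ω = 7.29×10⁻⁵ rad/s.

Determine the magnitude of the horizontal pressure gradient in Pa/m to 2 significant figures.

4.4×10⁻⁴ Pa/m

Coriolis parameter at 16°N:
f = 2Ω sin φ = 2 × 7.29×10⁻⁵ × sin 16° = 4.02×10⁻⁵ s⁻¹
Geostrophic balance rearranged: |∂P/∂n| = f ρ V_g
|∂P/∂n| = 4.02×10⁻⁵ × 1.09 × 10.0 = 4.38×10⁻⁴ Pa/m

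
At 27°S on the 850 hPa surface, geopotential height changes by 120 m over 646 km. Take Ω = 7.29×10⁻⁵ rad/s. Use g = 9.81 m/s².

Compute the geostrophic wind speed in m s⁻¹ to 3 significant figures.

27.5 m s⁻¹

Coriolis parameter at 27°S:
f = 2Ω sin φ = 2 × 7.29×10⁻⁵ × sin 27° = 6.62×10⁻⁵ s⁻¹
Height gradient: |∂Z/∂n| = 120 m / 646000 m = 1.86×10⁻⁴
On a pressure surface, geostrophic balance gives V_g = (g/f)|∂Z/∂n|:
V_g = 9.81 × 1.86×10⁻⁴ / 6.62×10⁻⁵ = 27.5 m/s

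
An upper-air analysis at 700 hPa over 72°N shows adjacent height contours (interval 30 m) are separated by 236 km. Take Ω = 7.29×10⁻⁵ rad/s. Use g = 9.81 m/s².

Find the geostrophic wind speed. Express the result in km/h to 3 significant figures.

32.4 km/h

Coriolis parameter at 72°N:
f = 2Ω sin φ = 2 × 7.29×10⁻⁵ × sin 72° = 1.39×10⁻⁴ s⁻¹
Height gradient: |∂Z/∂n| = 30 m / 236000 m = 1.27×10⁻⁴
On a pressure surface, geostrophic balance gives V_g = (g/f)|∂Z/∂n|:
V_g = 9.81 × 1.27×10⁻⁴ / 1.39×10⁻⁴ = 8.99 m/s
Converting: 8.99 m/s × 3.6 = 32.4 km/h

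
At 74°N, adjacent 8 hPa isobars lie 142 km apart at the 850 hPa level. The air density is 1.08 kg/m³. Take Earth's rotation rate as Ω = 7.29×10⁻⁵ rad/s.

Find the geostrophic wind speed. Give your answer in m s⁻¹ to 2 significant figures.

Coriolis parameter at 74°N:
f = 2Ω sin φ = 2 × 7.29×10⁻⁵ × sin 74° = 1.40×10⁻⁴ s⁻¹
Pressure gradient: |∂P/∂n| = 800 Pa / 142000 m = 5.63×10⁻³ Pa/m
Geostrophic balance (pressure-gradient force = Coriolis force):
V_g = (1/(fρ)) |∂P/∂n| = 5.63×10⁻³ / (1.40×10⁻⁴ × 1.08) = 37.2 m/s

37 m s⁻¹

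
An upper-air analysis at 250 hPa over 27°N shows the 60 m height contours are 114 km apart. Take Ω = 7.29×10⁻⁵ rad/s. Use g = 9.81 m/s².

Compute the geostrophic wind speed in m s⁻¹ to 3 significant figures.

Coriolis parameter at 27°N:
f = 2Ω sin φ = 2 × 7.29×10⁻⁵ × sin 27° = 6.62×10⁻⁵ s⁻¹
Height gradient: |∂Z/∂n| = 60 m / 114000 m = 5.26×10⁻⁴
On a pressure surface, geostrophic balance gives V_g = (g/f)|∂Z/∂n|:
V_g = 9.81 × 5.26×10⁻⁴ / 6.62×10⁻⁵ = 78.0 m/s

78.0 m s⁻¹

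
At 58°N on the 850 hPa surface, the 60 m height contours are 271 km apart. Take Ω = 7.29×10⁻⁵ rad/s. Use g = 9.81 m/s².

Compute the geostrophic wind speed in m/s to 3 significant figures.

Coriolis parameter at 58°N:
f = 2Ω sin φ = 2 × 7.29×10⁻⁵ × sin 58° = 1.24×10⁻⁴ s⁻¹
Height gradient: |∂Z/∂n| = 60 m / 271000 m = 2.21×10⁻⁴
On a pressure surface, geostrophic balance gives V_g = (g/f)|∂Z/∂n|:
V_g = 9.81 × 2.21×10⁻⁴ / 1.24×10⁻⁴ = 17.6 m/s

17.6 m/s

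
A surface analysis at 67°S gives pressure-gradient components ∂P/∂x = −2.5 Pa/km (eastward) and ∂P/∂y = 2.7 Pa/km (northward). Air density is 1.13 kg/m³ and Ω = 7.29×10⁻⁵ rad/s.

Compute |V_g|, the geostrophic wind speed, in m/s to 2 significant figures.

24 m/s

Coriolis parameter at 67°S:
f = 2Ω sin φ = 2 × 7.29×10⁻⁵ × sin 67° = 1.34×10⁻⁴ s⁻¹
In the Southern Hemisphere f is negative: f = −1.34×10⁻⁴ s⁻¹.
Component geostrophic relations (x east, y north):
u_g = −(1/(fρ)) ∂P/∂y,  v_g = (1/(fρ)) ∂P/∂x
u_g = −(2.7×10⁻³)/(−1.34×10⁻⁴ × 1.13) = 17.8 m/s;  v_g = (−2.5×10⁻³)/(−1.34×10⁻⁴ × 1.13) = 16.5 m/s
|V_g| = √(u_g² + v_g²) = 24.3 m/s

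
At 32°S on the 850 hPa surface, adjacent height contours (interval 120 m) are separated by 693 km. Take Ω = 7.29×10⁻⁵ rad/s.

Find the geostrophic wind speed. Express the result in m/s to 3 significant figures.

Coriolis parameter at 32°S:
f = 2Ω sin φ = 2 × 7.29×10⁻⁵ × sin 32° = 7.73×10⁻⁵ s⁻¹
Height gradient: |∂Z/∂n| = 120 m / 693000 m = 1.73×10⁻⁴
On a pressure surface, geostrophic balance gives V_g = (g/f)|∂Z/∂n|:
V_g = 9.81 × 1.73×10⁻⁴ / 7.73×10⁻⁵ = 22.0 m/s

22.0 m/s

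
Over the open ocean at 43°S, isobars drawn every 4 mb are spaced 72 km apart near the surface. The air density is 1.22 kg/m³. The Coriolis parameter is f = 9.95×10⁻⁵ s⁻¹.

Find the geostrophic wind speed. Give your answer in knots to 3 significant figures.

89.0 knots

Pressure gradient: |∂P/∂n| = 400 Pa / 72000 m = 5.56×10⁻³ Pa/m
Geostrophic balance (pressure-gradient force = Coriolis force):
V_g = (1/(fρ)) |∂P/∂n| = 5.56×10⁻³ / (9.95×10⁻⁵ × 1.22) = 45.8 m/s
Converting: 45.8 m/s × 1.944 = 89.0 knots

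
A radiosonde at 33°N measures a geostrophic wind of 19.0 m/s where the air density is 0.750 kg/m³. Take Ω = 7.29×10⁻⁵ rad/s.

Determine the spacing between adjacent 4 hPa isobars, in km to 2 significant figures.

350 km

Coriolis parameter at 33°N:
f = 2Ω sin φ = 2 × 7.29×10⁻⁵ × sin 33° = 7.94×10⁻⁵ s⁻¹
Geostrophic balance rearranged: |∂P/∂n| = f ρ V_g
|∂P/∂n| = 7.94×10⁻⁵ × 0.750 × 19.0 = 1.13×10⁻³ Pa/m
Isobar spacing: Δn = ΔP/|∂P/∂n| = 400 Pa / 1.13×10⁻³ Pa/m = 353491 m ≈ 350 km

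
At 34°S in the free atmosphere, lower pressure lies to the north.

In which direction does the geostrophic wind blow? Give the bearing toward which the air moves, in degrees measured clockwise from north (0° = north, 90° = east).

270°

The pressure-gradient force points toward the north (bearing 000°).
Geostrophic balance: in the Southern Hemisphere the Coriolis force deflects motion to the left, so the geostrophic wind blows 90° to the left of the pressure-gradient force (low pressure on the right).
Rotating 000° by 90° counterclockwise gives 270° — the wind blows toward the west.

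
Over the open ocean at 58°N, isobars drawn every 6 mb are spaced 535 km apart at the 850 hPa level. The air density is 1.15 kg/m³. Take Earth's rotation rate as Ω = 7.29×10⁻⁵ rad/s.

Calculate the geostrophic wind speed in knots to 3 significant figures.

15.3 knots

Coriolis parameter at 58°N:
f = 2Ω sin φ = 2 × 7.29×10⁻⁵ × sin 58° = 1.24×10⁻⁴ s⁻¹
Pressure gradient: |∂P/∂n| = 600 Pa / 535000 m = 1.12×10⁻³ Pa/m
Geostrophic balance (pressure-gradient force = Coriolis force):
V_g = (1/(fρ)) |∂P/∂n| = 1.12×10⁻³ / (1.24×10⁻⁴ × 1.15) = 7.89 m/s
Converting: 7.89 m/s × 1.944 = 15.3 knots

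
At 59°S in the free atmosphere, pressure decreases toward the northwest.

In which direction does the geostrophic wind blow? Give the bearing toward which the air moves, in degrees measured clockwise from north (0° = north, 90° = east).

The pressure-gradient force points toward the northwest (bearing 315°).
Geostrophic balance: in the Southern Hemisphere the Coriolis force deflects motion to the left, so the geostrophic wind blows 90° to the left of the pressure-gradient force (low pressure on the right).
Rotating 315° by 90° counterclockwise gives 225° — the wind blows toward the southwest.

225°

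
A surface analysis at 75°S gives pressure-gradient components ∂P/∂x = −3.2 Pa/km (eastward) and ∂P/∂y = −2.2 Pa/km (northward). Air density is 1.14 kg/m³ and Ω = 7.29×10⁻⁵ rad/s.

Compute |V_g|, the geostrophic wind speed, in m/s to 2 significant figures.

24 m/s

Coriolis parameter at 75°S:
f = 2Ω sin φ = 2 × 7.29×10⁻⁵ × sin 75° = 1.41×10⁻⁴ s⁻¹
In the Southern Hemisphere f is negative: f = −1.41×10⁻⁴ s⁻¹.
Component geostrophic relations (x east, y north):
u_g = −(1/(fρ)) ∂P/∂y,  v_g = (1/(fρ)) ∂P/∂x
u_g = −(−2.2×10⁻³)/(−1.41×10⁻⁴ × 1.14) = −13.7 m/s;  v_g = (−3.2×10⁻³)/(−1.41×10⁻⁴ × 1.14) = 19.9 m/s
|V_g| = √(u_g² + v_g²) = 24.2 m/s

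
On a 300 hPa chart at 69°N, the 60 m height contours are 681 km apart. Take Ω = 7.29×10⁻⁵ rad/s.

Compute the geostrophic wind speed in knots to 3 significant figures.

Coriolis parameter at 69°N:
f = 2Ω sin φ = 2 × 7.29×10⁻⁵ × sin 69° = 1.36×10⁻⁴ s⁻¹
Height gradient: |∂Z/∂n| = 60 m / 681000 m = 8.81×10⁻⁵
On a pressure surface, geostrophic balance gives V_g = (g/f)|∂Z/∂n|:
V_g = 9.81 × 8.81×10⁻⁵ / 1.36×10⁻⁴ = 6.35 m/s
Converting: 6.35 m/s × 1.944 = 12.3 knots

12.3 knots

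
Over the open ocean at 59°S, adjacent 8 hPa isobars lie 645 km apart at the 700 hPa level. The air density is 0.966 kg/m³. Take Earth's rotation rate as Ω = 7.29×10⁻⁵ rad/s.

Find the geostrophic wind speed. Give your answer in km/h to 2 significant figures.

37 km/h

Coriolis parameter at 59°S:
f = 2Ω sin φ = 2 × 7.29×10⁻⁵ × sin 59° = 1.25×10⁻⁴ s⁻¹
Pressure gradient: |∂P/∂n| = 800 Pa / 645000 m = 1.24×10⁻³ Pa/m
Geostrophic balance (pressure-gradient force = Coriolis force):
V_g = (1/(fρ)) |∂P/∂n| = 1.24×10⁻³ / (1.25×10⁻⁴ × 0.966) = 10.3 m/s
Converting: 10.3 m/s × 3.6 = 37 km/h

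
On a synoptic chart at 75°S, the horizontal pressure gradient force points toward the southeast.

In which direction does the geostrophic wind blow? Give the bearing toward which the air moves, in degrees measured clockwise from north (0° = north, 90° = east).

045°

The pressure-gradient force points toward the southeast (bearing 135°).
Geostrophic balance: in the Southern Hemisphere the Coriolis force deflects motion to the left, so the geostrophic wind blows 90° to the left of the pressure-gradient force (low pressure on the right).
Rotating 135° by 90° counterclockwise gives 045° — the wind blows toward the northeast.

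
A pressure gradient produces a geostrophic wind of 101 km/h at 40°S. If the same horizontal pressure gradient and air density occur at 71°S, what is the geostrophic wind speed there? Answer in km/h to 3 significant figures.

68.7 km/h

With the same pressure gradient and density, V_g ∝ 1/f ∝ 1/sin φ.
V₂ = V₁ · sin φ₁ / sin φ₂ = 101 × sin 40° / sin 71°
V₂ = 101 × 0.6428/0.9455 = 68.7 km/h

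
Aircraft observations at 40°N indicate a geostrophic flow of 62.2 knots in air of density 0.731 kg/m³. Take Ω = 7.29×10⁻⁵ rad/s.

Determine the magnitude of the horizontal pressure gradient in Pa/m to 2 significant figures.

Coriolis parameter at 40°N:
f = 2Ω sin φ = 2 × 7.29×10⁻⁵ × sin 40° = 9.37×10⁻⁵ s⁻¹
Wind speed in SI: 62.2 knots = 32.0 m/s
Geostrophic balance rearranged: |∂P/∂n| = f ρ V_g
|∂P/∂n| = 9.37×10⁻⁵ × 0.731 × 32.0 = 2.19×10⁻³ Pa/m

2.2×10⁻³ Pa/m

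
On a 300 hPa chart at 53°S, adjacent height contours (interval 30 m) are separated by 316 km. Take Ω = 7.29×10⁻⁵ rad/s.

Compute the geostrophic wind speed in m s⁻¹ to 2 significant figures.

8.0 m s⁻¹

Coriolis parameter at 53°S:
f = 2Ω sin φ = 2 × 7.29×10⁻⁵ × sin 53° = 1.16×10⁻⁴ s⁻¹
Height gradient: |∂Z/∂n| = 30 m / 316000 m = 9.49×10⁻⁵
On a pressure surface, geostrophic balance gives V_g = (g/f)|∂Z/∂n|:
V_g = 9.81 × 9.49×10⁻⁵ / 1.16×10⁻⁴ = 8.00 m/s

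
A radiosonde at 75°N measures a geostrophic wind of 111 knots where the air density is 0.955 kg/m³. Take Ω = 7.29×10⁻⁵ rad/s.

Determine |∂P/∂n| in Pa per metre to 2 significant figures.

7.7×10⁻³ Pa/m

Coriolis parameter at 75°N:
f = 2Ω sin φ = 2 × 7.29×10⁻⁵ × sin 75° = 1.41×10⁻⁴ s⁻¹
Wind speed in SI: 111 knots = 57.1 m/s
Geostrophic balance rearranged: |∂P/∂n| = f ρ V_g
|∂P/∂n| = 1.41×10⁻⁴ × 0.955 × 57.1 = 7.68×10⁻³ Pa/m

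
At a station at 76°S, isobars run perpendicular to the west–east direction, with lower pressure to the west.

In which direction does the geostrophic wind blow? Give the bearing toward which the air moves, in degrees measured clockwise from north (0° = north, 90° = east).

The pressure-gradient force points toward the west (bearing 270°).
Geostrophic balance: in the Southern Hemisphere the Coriolis force deflects motion to the left, so the geostrophic wind blows 90° to the left of the pressure-gradient force (low pressure on the right).
Rotating 270° by 90° counterclockwise gives 180° — the wind blows toward the south.

180°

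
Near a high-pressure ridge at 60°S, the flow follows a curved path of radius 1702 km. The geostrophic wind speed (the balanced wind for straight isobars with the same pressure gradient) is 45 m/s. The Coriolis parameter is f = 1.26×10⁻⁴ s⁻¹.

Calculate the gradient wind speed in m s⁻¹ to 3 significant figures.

64.2 m s⁻¹

Around a high, pressure-gradient force acts outward with centrifugal, so Coriolis balances both:
fV = (1/ρ)|∂P/∂n| + V²/R  →  V² − fR·V + fR·V_g = 0
With fR = 1.26×10⁻⁴ × 1702×10³ m = 214 m/s:
V = [fR − √((fR)² − 4 fR V_g)]/2 = [214 − √(214² − 4×214×45)]/2 = 64.2 m/s
Supergeostrophic (V > V_g = 45 m/s), as expected around a high.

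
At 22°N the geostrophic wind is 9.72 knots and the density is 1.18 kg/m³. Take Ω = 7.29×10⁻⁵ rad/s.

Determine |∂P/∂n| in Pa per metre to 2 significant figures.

3.2×10⁻⁴ Pa/m

Coriolis parameter at 22°N:
f = 2Ω sin φ = 2 × 7.29×10⁻⁵ × sin 22° = 5.46×10⁻⁵ s⁻¹
Wind speed in SI: 9.72 knots = 5.00 m/s
Geostrophic balance rearranged: |∂P/∂n| = f ρ V_g
|∂P/∂n| = 5.46×10⁻⁵ × 1.18 × 5.00 = 3.22×10⁻⁴ Pa/m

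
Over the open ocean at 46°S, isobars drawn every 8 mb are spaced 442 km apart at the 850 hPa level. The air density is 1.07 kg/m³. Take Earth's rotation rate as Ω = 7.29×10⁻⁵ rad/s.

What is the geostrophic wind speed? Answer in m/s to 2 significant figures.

Coriolis parameter at 46°S:
f = 2Ω sin φ = 2 × 7.29×10⁻⁵ × sin 46° = 1.05×10⁻⁴ s⁻¹
Pressure gradient: |∂P/∂n| = 800 Pa / 442000 m = 1.81×10⁻³ Pa/m
Geostrophic balance (pressure-gradient force = Coriolis force):
V_g = (1/(fρ)) |∂P/∂n| = 1.81×10⁻³ / (1.05×10⁻⁴ × 1.07) = 16.1 m/s

16 m/s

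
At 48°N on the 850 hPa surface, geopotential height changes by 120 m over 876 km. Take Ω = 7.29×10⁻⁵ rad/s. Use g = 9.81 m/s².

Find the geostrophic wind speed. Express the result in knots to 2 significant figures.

24 knots

Coriolis parameter at 48°N:
f = 2Ω sin φ = 2 × 7.29×10⁻⁵ × sin 48° = 1.08×10⁻⁴ s⁻¹
Height gradient: |∂Z/∂n| = 120 m / 876000 m = 1.37×10⁻⁴
On a pressure surface, geostrophic balance gives V_g = (g/f)|∂Z/∂n|:
V_g = 9.81 × 1.37×10⁻⁴ / 1.08×10⁻⁴ = 12.4 m/s
Converting: 12.4 m/s × 1.944 = 24 knots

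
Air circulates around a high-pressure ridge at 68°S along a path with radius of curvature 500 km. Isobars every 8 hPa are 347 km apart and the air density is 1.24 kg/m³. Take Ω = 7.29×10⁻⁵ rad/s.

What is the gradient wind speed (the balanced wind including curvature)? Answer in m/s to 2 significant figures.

Coriolis parameter at 68°S:
f = 2Ω sin φ = 2 × 7.29×10⁻⁵ × sin 68° = 1.35×10⁻⁴ s⁻¹
Pressure gradient: |∂P/∂n| = 800 Pa / 347000 m = 2.31×10⁻³ Pa/m
Geostrophic speed: V_g = |∂P/∂n|/(fρ) = 2.31×10⁻³/(1.35×10⁻⁴ × 1.24) = 13.8 m/s
Around a high, pressure-gradient force acts outward with centrifugal, so Coriolis balances both:
fV = (1/ρ)|∂P/∂n| + V²/R  →  V² − fR·V + fR·V_g = 0
With fR = 1.35×10⁻⁴ × 500×10³ m = 67.6 m/s:
V = [fR − √((fR)² − 4 fR V_g)]/2 = [67.6 − √(67.6² − 4×67.6×13.8)]/2 = 19.2 m/s
Supergeostrophic (V > V_g = 13.8 m/s), as expected around a high.

19 m/s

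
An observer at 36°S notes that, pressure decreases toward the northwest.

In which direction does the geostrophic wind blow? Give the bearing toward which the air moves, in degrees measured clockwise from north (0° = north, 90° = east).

The pressure-gradient force points toward the northwest (bearing 315°).
Geostrophic balance: in the Southern Hemisphere the Coriolis force deflects motion to the left, so the geostrophic wind blows 90° to the left of the pressure-gradient force (low pressure on the right).
Rotating 315° by 90° counterclockwise gives 225° — the wind blows toward the southwest.

225°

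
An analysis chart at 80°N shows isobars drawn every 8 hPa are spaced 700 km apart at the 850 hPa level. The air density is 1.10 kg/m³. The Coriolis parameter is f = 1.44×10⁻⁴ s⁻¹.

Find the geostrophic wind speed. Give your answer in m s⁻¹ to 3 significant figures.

7.22 m s⁻¹

Pressure gradient: |∂P/∂n| = 800 Pa / 700000 m = 1.14×10⁻³ Pa/m
Geostrophic balance (pressure-gradient force = Coriolis force):
V_g = (1/(fρ)) |∂P/∂n| = 1.14×10⁻³ / (1.44×10⁻⁴ × 1.10) = 7.22 m/s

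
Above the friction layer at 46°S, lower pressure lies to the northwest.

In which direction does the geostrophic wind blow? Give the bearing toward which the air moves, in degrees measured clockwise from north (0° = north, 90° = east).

225°

The pressure-gradient force points toward the northwest (bearing 315°).
Geostrophic balance: in the Southern Hemisphere the Coriolis force deflects motion to the left, so the geostrophic wind blows 90° to the left of the pressure-gradient force (low pressure on the right).
Rotating 315° by 90° counterclockwise gives 225° — the wind blows toward the southwest.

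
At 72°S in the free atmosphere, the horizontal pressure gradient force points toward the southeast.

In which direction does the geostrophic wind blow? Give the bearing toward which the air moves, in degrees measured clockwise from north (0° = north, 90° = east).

045°

The pressure-gradient force points toward the southeast (bearing 135°).
Geostrophic balance: in the Southern Hemisphere the Coriolis force deflects motion to the left, so the geostrophic wind blows 90° to the left of the pressure-gradient force (low pressure on the right).
Rotating 135° by 90° counterclockwise gives 045° — the wind blows toward the northeast.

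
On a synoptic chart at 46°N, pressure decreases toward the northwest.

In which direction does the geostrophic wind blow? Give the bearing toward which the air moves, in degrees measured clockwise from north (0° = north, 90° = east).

045°

The pressure-gradient force points toward the northwest (bearing 315°).
Geostrophic balance: in the Northern Hemisphere the Coriolis force deflects motion to the right, so the geostrophic wind blows 90° to the right of the pressure-gradient force (low pressure on the left).
Rotating 315° by 90° clockwise gives 045° — the wind blows toward the northeast.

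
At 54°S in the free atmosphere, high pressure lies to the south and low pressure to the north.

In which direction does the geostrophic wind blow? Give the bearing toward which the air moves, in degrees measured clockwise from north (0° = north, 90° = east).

270°

The pressure-gradient force points toward the north (bearing 000°).
Geostrophic balance: in the Southern Hemisphere the Coriolis force deflects motion to the left, so the geostrophic wind blows 90° to the left of the pressure-gradient force (low pressure on the right).
Rotating 000° by 90° counterclockwise gives 270° — the wind blows toward the west.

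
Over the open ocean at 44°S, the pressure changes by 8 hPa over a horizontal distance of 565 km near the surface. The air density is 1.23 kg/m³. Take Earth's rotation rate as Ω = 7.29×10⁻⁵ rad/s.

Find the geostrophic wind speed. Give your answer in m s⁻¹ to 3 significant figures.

Coriolis parameter at 44°S:
f = 2Ω sin φ = 2 × 7.29×10⁻⁵ × sin 44° = 1.01×10⁻⁴ s⁻¹
Pressure gradient: |∂P/∂n| = 800 Pa / 565000 m = 1.42×10⁻³ Pa/m
Geostrophic balance (pressure-gradient force = Coriolis force):
V_g = (1/(fρ)) |∂P/∂n| = 1.42×10⁻³ / (1.01×10⁻⁴ × 1.23) = 11.4 m/s

11.4 m s⁻¹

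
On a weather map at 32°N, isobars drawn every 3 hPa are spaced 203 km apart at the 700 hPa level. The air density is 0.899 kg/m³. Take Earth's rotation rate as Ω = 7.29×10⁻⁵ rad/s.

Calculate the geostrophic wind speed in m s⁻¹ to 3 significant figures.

Coriolis parameter at 32°N:
f = 2Ω sin φ = 2 × 7.29×10⁻⁵ × sin 32° = 7.73×10⁻⁵ s⁻¹
Pressure gradient: |∂P/∂n| = 300 Pa / 203000 m = 1.48×10⁻³ Pa/m
Geostrophic balance (pressure-gradient force = Coriolis force):
V_g = (1/(fρ)) |∂P/∂n| = 1.48×10⁻³ / (7.73×10⁻⁵ × 0.899) = 21.3 m/s

21.3 m s⁻¹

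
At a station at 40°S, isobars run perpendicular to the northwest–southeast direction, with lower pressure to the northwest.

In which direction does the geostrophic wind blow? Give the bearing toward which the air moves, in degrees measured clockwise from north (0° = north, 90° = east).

225°

The pressure-gradient force points toward the northwest (bearing 315°).
Geostrophic balance: in the Southern Hemisphere the Coriolis force deflects motion to the left, so the geostrophic wind blows 90° to the left of the pressure-gradient force (low pressure on the right).
Rotating 315° by 90° counterclockwise gives 225° — the wind blows toward the southwest.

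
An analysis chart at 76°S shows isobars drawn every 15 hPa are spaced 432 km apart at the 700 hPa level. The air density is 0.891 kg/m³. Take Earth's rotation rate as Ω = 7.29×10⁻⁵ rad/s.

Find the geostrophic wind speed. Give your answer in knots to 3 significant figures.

Coriolis parameter at 76°S:
f = 2Ω sin φ = 2 × 7.29×10⁻⁵ × sin 76° = 1.41×10⁻⁴ s⁻¹
Pressure gradient: |∂P/∂n| = 1500 Pa / 432000 m = 3.47×10⁻³ Pa/m
Geostrophic balance (pressure-gradient force = Coriolis force):
V_g = (1/(fρ)) |∂P/∂n| = 3.47×10⁻³ / (1.41×10⁻⁴ × 0.891) = 27.5 m/s
Converting: 27.5 m/s × 1.944 = 53.5 knots

53.5 knots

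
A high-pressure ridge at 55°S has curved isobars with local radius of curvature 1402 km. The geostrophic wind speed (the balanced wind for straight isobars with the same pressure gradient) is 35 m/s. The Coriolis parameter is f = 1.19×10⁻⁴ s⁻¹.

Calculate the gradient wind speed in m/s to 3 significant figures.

50.0 m/s

Around a high, pressure-gradient force acts outward with centrifugal, so Coriolis balances both:
fV = (1/ρ)|∂P/∂n| + V²/R  →  V² − fR·V + fR·V_g = 0
With fR = 1.19×10⁻⁴ × 1402×10³ m = 167 m/s:
V = [fR − √((fR)² − 4 fR V_g)]/2 = [167 − √(167² − 4×167×35)]/2 = 50 m/s
Supergeostrophic (V > V_g = 35 m/s), as expected around a high.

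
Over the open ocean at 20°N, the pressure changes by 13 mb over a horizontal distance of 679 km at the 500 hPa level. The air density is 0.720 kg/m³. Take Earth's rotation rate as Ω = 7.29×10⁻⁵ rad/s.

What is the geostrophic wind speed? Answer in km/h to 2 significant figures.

Coriolis parameter at 20°N:
f = 2Ω sin φ = 2 × 7.29×10⁻⁵ × sin 20° = 4.99×10⁻⁵ s⁻¹
Pressure gradient: |∂P/∂n| = 1300 Pa / 679000 m = 1.91×10⁻³ Pa/m
Geostrophic balance (pressure-gradient force = Coriolis force):
V_g = (1/(fρ)) |∂P/∂n| = 1.91×10⁻³ / (4.99×10⁻⁵ × 0.720) = 53.3 m/s
Converting: 53.3 m/s × 3.6 = 190 km/h

190 km/h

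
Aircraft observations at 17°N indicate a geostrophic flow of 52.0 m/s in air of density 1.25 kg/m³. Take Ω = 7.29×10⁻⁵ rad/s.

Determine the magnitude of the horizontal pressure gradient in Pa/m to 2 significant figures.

2.8×10⁻³ Pa/m

Coriolis parameter at 17°N:
f = 2Ω sin φ = 2 × 7.29×10⁻⁵ × sin 17° = 4.26×10⁻⁵ s⁻¹
Geostrophic balance rearranged: |∂P/∂n| = f ρ V_g
|∂P/∂n| = 4.26×10⁻⁵ × 1.25 × 52.0 = 2.77×10⁻³ Pa/m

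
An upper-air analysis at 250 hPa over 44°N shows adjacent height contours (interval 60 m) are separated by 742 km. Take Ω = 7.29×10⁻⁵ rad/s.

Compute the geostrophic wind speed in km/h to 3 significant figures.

Coriolis parameter at 44°N:
f = 2Ω sin φ = 2 × 7.29×10⁻⁵ × sin 44° = 1.01×10⁻⁴ s⁻¹
Height gradient: |∂Z/∂n| = 60 m / 742000 m = 8.09×10⁻⁵
On a pressure surface, geostrophic balance gives V_g = (g/f)|∂Z/∂n|:
V_g = 9.81 × 8.09×10⁻⁵ / 1.01×10⁻⁴ = 7.83 m/s
Converting: 7.83 m/s × 3.6 = 28.2 km/h

28.2 km/h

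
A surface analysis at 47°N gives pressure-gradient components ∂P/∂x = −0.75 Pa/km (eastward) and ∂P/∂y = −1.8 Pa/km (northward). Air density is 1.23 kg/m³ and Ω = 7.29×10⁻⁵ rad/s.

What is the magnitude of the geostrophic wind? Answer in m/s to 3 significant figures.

Coriolis parameter at 47°N:
f = 2Ω sin φ = 2 × 7.29×10⁻⁵ × sin 47° = 1.07×10⁻⁴ s⁻¹
Component geostrophic relations (x east, y north):
u_g = −(1/(fρ)) ∂P/∂y,  v_g = (1/(fρ)) ∂P/∂x
u_g = −(−1.8×10⁻³)/(1.07×10⁻⁴ × 1.23) = 13.7 m/s;  v_g = (−0.75×10⁻³)/(1.07×10⁻⁴ × 1.23) = −5.72 m/s
|V_g| = √(u_g² + v_g²) = 14.9 m/s

14.9 m/s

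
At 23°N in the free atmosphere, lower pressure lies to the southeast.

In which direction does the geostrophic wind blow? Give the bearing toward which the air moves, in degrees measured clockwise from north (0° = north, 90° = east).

The pressure-gradient force points toward the southeast (bearing 135°).
Geostrophic balance: in the Northern Hemisphere the Coriolis force deflects motion to the right, so the geostrophic wind blows 90° to the right of the pressure-gradient force (low pressure on the left).
Rotating 135° by 90° clockwise gives 225° — the wind blows toward the southwest.

225°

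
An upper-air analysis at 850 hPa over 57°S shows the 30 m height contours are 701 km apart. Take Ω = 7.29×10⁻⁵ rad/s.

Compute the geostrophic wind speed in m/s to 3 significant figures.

3.43 m/s

Coriolis parameter at 57°S:
f = 2Ω sin φ = 2 × 7.29×10⁻⁵ × sin 57° = 1.22×10⁻⁴ s⁻¹
Height gradient: |∂Z/∂n| = 30 m / 701000 m = 4.28×10⁻⁵
On a pressure surface, geostrophic balance gives V_g = (g/f)|∂Z/∂n|:
V_g = 9.81 × 4.28×10⁻⁵ / 1.22×10⁻⁴ = 3.43 m/s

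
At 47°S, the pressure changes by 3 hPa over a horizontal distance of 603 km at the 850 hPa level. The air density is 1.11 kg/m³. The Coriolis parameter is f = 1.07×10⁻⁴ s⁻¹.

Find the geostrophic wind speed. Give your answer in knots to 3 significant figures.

8.14 knots

Pressure gradient: |∂P/∂n| = 300 Pa / 603000 m = 4.98×10⁻⁴ Pa/m
Geostrophic balance (pressure-gradient force = Coriolis force):
V_g = (1/(fρ)) |∂P/∂n| = 4.98×10⁻⁴ / (1.07×10⁻⁴ × 1.11) = 4.19 m/s
Converting: 4.19 m/s × 1.944 = 8.14 knots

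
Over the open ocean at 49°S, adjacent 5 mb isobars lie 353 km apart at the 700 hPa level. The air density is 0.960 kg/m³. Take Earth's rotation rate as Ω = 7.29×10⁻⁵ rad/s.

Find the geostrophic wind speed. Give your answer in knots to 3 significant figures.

Coriolis parameter at 49°S:
f = 2Ω sin φ = 2 × 7.29×10⁻⁵ × sin 49° = 1.10×10⁻⁴ s⁻¹
Pressure gradient: |∂P/∂n| = 500 Pa / 353000 m = 1.42×10⁻³ Pa/m
Geostrophic balance (pressure-gradient force = Coriolis force):
V_g = (1/(fρ)) |∂P/∂n| = 1.42×10⁻³ / (1.10×10⁻⁴ × 0.960) = 13.4 m/s
Converting: 13.4 m/s × 1.944 = 26.1 knots

26.1 knots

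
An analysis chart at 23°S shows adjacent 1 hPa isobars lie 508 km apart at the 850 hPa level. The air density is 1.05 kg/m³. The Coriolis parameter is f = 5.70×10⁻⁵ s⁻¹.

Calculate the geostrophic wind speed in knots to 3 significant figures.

6.39 knots

Pressure gradient: |∂P/∂n| = 100 Pa / 508000 m = 1.97×10⁻⁴ Pa/m
Geostrophic balance (pressure-gradient force = Coriolis force):
V_g = (1/(fρ)) |∂P/∂n| = 1.97×10⁻⁴ / (5.70×10⁻⁵ × 1.05) = 3.29 m/s
Converting: 3.29 m/s × 1.944 = 6.39 knots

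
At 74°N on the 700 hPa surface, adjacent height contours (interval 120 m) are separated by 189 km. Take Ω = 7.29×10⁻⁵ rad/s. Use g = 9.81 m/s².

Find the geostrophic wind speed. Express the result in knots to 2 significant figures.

86 knots

Coriolis parameter at 74°N:
f = 2Ω sin φ = 2 × 7.29×10⁻⁵ × sin 74° = 1.40×10⁻⁴ s⁻¹
Height gradient: |∂Z/∂n| = 120 m / 189000 m = 6.35×10⁻⁴
On a pressure surface, geostrophic balance gives V_g = (g/f)|∂Z/∂n|:
V_g = 9.81 × 6.35×10⁻⁴ / 1.40×10⁻⁴ = 44.4 m/s
Converting: 44.4 m/s × 1.944 = 86 knots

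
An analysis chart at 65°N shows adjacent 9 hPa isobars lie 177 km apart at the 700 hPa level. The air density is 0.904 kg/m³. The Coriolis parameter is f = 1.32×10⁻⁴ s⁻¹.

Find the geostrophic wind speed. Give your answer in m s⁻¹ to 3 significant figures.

Pressure gradient: |∂P/∂n| = 900 Pa / 177000 m = 5.08×10⁻³ Pa/m
Geostrophic balance (pressure-gradient force = Coriolis force):
V_g = (1/(fρ)) |∂P/∂n| = 5.08×10⁻³ / (1.32×10⁻⁴ × 0.904) = 42.6 m/s

42.6 m s⁻¹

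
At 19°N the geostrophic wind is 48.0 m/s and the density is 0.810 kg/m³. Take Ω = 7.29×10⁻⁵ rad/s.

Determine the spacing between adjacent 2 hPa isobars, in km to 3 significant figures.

Coriolis parameter at 19°N:
f = 2Ω sin φ = 2 × 7.29×10⁻⁵ × sin 19° = 4.75×10⁻⁵ s⁻¹
Geostrophic balance rearranged: |∂P/∂n| = f ρ V_g
|∂P/∂n| = 4.75×10⁻⁵ × 0.810 × 48.0 = 1.85×10⁻³ Pa/m
Isobar spacing: Δn = ΔP/|∂P/∂n| = 200 Pa / 1.85×10⁻³ Pa/m = 108369 m ≈ 108 km

108 km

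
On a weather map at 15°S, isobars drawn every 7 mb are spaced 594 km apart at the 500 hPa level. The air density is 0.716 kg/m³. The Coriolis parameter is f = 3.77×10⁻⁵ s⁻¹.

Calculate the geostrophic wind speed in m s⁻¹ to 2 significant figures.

44 m s⁻¹

Pressure gradient: |∂P/∂n| = 700 Pa / 594000 m = 1.18×10⁻³ Pa/m
Geostrophic balance (pressure-gradient force = Coriolis force):
V_g = (1/(fρ)) |∂P/∂n| = 1.18×10⁻³ / (3.77×10⁻⁵ × 0.716) = 43.7 m/s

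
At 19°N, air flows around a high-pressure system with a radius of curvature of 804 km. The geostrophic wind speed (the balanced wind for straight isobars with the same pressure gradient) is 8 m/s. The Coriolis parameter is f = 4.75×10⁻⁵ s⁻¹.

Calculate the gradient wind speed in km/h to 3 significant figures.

Around a high, pressure-gradient force acts outward with centrifugal, so Coriolis balances both:
fV = (1/ρ)|∂P/∂n| + V²/R  →  V² − fR·V + fR·V_g = 0
With fR = 4.75×10⁻⁵ × 804×10³ m = 38.2 m/s:
V = [fR − √((fR)² − 4 fR V_g)]/2 = [38.2 − √(38.2² − 4×38.2×8)]/2 = 11.4 m/s
Supergeostrophic (V > V_g = 8 m/s), as expected around a high.
Converting: 11.4 m/s × 3.6 = 41.1 km/h

41.1 km/h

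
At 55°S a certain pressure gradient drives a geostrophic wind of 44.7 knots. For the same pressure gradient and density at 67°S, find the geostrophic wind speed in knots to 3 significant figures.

39.8 knots

With the same pressure gradient and density, V_g ∝ 1/f ∝ 1/sin φ.
V₂ = V₁ · sin φ₁ / sin φ₂ = 44.7 × sin 55° / sin 67°
V₂ = 44.7 × 0.8192/0.9205 = 39.8 knots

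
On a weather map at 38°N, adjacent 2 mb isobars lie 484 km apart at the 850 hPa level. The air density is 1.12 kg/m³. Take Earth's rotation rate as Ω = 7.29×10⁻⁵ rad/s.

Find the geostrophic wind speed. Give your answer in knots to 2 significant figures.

8.0 knots

Coriolis parameter at 38°N:
f = 2Ω sin φ = 2 × 7.29×10⁻⁵ × sin 38° = 8.98×10⁻⁵ s⁻¹
Pressure gradient: |∂P/∂n| = 200 Pa / 484000 m = 4.13×10⁻⁴ Pa/m
Geostrophic balance (pressure-gradient force = Coriolis force):
V_g = (1/(fρ)) |∂P/∂n| = 4.13×10⁻⁴ / (8.98×10⁻⁵ × 1.12) = 4.11 m/s
Converting: 4.11 m/s × 1.944 = 8.0 knots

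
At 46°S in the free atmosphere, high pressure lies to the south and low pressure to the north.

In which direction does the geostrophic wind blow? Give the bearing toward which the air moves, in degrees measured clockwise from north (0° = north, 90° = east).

The pressure-gradient force points toward the north (bearing 000°).
Geostrophic balance: in the Southern Hemisphere the Coriolis force deflects motion to the left, so the geostrophic wind blows 90° to the left of the pressure-gradient force (low pressure on the right).
Rotating 000° by 90° counterclockwise gives 270° — the wind blows toward the west.

270°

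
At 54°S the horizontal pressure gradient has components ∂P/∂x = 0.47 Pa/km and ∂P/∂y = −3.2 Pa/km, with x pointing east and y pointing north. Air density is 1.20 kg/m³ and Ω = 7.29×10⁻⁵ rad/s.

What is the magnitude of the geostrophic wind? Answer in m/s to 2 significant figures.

23 m/s

Coriolis parameter at 54°S:
f = 2Ω sin φ = 2 × 7.29×10⁻⁵ × sin 54° = 1.18×10⁻⁴ s⁻¹
In the Southern Hemisphere f is negative: f = −1.18×10⁻⁴ s⁻¹.
Component geostrophic relations (x east, y north):
u_g = −(1/(fρ)) ∂P/∂y,  v_g = (1/(fρ)) ∂P/∂x
u_g = −(−3.2×10⁻³)/(−1.18×10⁻⁴ × 1.20) = −22.6 m/s;  v_g = (0.47×10⁻³)/(−1.18×10⁻⁴ × 1.20) = −3.32 m/s
|V_g| = √(u_g² + v_g²) = 22.9 m/s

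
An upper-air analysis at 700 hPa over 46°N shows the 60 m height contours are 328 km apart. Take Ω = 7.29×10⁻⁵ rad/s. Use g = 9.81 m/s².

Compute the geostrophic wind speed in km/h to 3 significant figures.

61.6 km/h

Coriolis parameter at 46°N:
f = 2Ω sin φ = 2 × 7.29×10⁻⁵ × sin 46° = 1.05×10⁻⁴ s⁻¹
Height gradient: |∂Z/∂n| = 60 m / 328000 m = 1.83×10⁻⁴
On a pressure surface, geostrophic balance gives V_g = (g/f)|∂Z/∂n|:
V_g = 9.81 × 1.83×10⁻⁴ / 1.05×10⁻⁴ = 17.1 m/s
Converting: 17.1 m/s × 3.6 = 61.6 km/h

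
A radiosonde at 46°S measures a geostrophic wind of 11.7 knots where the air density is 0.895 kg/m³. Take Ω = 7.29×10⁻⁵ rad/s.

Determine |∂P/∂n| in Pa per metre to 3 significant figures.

5.65×10⁻⁴ Pa/m

Coriolis parameter at 46°S:
f = 2Ω sin φ = 2 × 7.29×10⁻⁵ × sin 46° = 1.05×10⁻⁴ s⁻¹
Wind speed in SI: 11.7 knots = 6.02 m/s
Geostrophic balance rearranged: |∂P/∂n| = f ρ V_g
|∂P/∂n| = 1.05×10⁻⁴ × 0.895 × 6.02 = 5.65×10⁻⁴ Pa/m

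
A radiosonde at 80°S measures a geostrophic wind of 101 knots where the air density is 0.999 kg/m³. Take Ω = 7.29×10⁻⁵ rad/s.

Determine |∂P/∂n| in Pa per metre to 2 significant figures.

Coriolis parameter at 80°S:
f = 2Ω sin φ = 2 × 7.29×10⁻⁵ × sin 80° = 1.44×10⁻⁴ s⁻¹
Wind speed in SI: 101 knots = 52.0 m/s
Geostrophic balance rearranged: |∂P/∂n| = f ρ V_g
|∂P/∂n| = 1.44×10⁻⁴ × 0.999 × 52.0 = 7.45×10⁻³ Pa/m

7.5×10⁻³ Pa/m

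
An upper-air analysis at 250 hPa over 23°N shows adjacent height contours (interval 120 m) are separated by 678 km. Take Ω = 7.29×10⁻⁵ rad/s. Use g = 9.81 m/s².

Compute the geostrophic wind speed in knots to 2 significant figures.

59 knots

Coriolis parameter at 23°N:
f = 2Ω sin φ = 2 × 7.29×10⁻⁵ × sin 23° = 5.70×10⁻⁵ s⁻¹
Height gradient: |∂Z/∂n| = 120 m / 678000 m = 1.77×10⁻⁴
On a pressure surface, geostrophic balance gives V_g = (g/f)|∂Z/∂n|:
V_g = 9.81 × 1.77×10⁻⁴ / 5.70×10⁻⁵ = 30.5 m/s
Converting: 30.5 m/s × 1.944 = 59 knots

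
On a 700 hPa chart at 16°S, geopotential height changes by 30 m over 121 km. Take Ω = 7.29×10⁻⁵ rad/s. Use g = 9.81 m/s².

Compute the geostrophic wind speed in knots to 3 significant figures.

Coriolis parameter at 16°S:
f = 2Ω sin φ = 2 × 7.29×10⁻⁵ × sin 16° = 4.02×10⁻⁵ s⁻¹
Height gradient: |∂Z/∂n| = 30 m / 121000 m = 2.48×10⁻⁴
On a pressure surface, geostrophic balance gives V_g = (g/f)|∂Z/∂n|:
V_g = 9.81 × 2.48×10⁻⁴ / 4.02×10⁻⁵ = 60.5 m/s
Converting: 60.5 m/s × 1.944 = 118 knots

118 knots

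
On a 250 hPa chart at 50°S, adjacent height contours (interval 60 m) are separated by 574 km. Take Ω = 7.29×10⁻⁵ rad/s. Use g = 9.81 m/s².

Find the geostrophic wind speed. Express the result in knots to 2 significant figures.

18 knots

Coriolis parameter at 50°S:
f = 2Ω sin φ = 2 × 7.29×10⁻⁵ × sin 50° = 1.12×10⁻⁴ s⁻¹
Height gradient: |∂Z/∂n| = 60 m / 574000 m = 1.05×10⁻⁴
On a pressure surface, geostrophic balance gives V_g = (g/f)|∂Z/∂n|:
V_g = 9.81 × 1.05×10⁻⁴ / 1.12×10⁻⁴ = 9.18 m/s
Converting: 9.18 m/s × 1.944 = 18 knots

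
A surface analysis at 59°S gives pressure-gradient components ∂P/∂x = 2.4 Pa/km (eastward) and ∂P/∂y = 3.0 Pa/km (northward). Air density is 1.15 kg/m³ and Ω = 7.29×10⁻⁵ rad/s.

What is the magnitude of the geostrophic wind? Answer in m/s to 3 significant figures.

Coriolis parameter at 59°S:
f = 2Ω sin φ = 2 × 7.29×10⁻⁵ × sin 59° = 1.25×10⁻⁴ s⁻¹
In the Southern Hemisphere f is negative: f = −1.25×10⁻⁴ s⁻¹.
Component geostrophic relations (x east, y north):
u_g = −(1/(fρ)) ∂P/∂y,  v_g = (1/(fρ)) ∂P/∂x
u_g = −(3.0×10⁻³)/(−1.25×10⁻⁴ × 1.15) = 20.9 m/s;  v_g = (2.4×10⁻³)/(−1.25×10⁻⁴ × 1.15) = −16.7 m/s
|V_g| = √(u_g² + v_g²) = 26.7 m/s

26.7 m/s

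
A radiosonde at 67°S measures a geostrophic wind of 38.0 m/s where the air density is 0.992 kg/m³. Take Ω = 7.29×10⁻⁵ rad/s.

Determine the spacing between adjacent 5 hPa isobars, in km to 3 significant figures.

98.8 km

Coriolis parameter at 67°S:
f = 2Ω sin φ = 2 × 7.29×10⁻⁵ × sin 67° = 1.34×10⁻⁴ s⁻¹
Geostrophic balance rearranged: |∂P/∂n| = f ρ V_g
|∂P/∂n| = 1.34×10⁻⁴ × 0.992 × 38.0 = 5.06×10⁻³ Pa/m
Isobar spacing: Δn = ΔP/|∂P/∂n| = 500 Pa / 5.06×10⁻³ Pa/m = 98831 m ≈ 98.8 km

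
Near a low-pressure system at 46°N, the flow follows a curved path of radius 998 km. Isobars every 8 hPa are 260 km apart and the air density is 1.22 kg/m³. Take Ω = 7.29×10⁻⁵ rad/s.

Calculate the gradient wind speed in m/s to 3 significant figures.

Coriolis parameter at 46°N:
f = 2Ω sin φ = 2 × 7.29×10⁻⁵ × sin 46° = 1.05×10⁻⁴ s⁻¹
Pressure gradient: |∂P/∂n| = 800 Pa / 260000 m = 3.08×10⁻³ Pa/m
Geostrophic speed: V_g = |∂P/∂n|/(fρ) = 3.08×10⁻³/(1.05×10⁻⁴ × 1.22) = 24.0 m/s
Around a low, centrifugal force acts outward with Coriolis, so pressure-gradient force balances both:
(1/ρ)|∂P/∂n| = fV + V²/R  →  V² + fR·V − fR·V_g = 0
With fR = 1.05×10⁻⁴ × 998×10³ m = 105 m/s:
V = [−fR + √((fR)² + 4 fR V_g)]/2 = [−105 + √(105² + 4×105×24)]/2 = 20.2 m/s
Subgeostrophic (V < V_g = 24 m/s), as expected around a low.

20.2 m/s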